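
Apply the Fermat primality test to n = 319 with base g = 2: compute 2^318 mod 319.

212

2^1 ≡ 2 (mod 319)
2^2 ≡ 2^2 = 4 ≡ 4 (mod 319)
2^4 ≡ 4^2 = 16 ≡ 16 (mod 319)
2^8 ≡ 16^2 = 256 ≡ 256 (mod 319)
2^16 ≡ 256^2 = 65536 ≡ 141 (mod 319)
2^32 ≡ 141^2 = 19881 ≡ 103 (mod 319)
2^64 ≡ 103^2 = 10609 ≡ 82 (mod 319)
2^128 ≡ 82^2 = 6724 ≡ 25 (mod 319)
2^256 ≡ 25^2 = 625 ≡ 306 (mod 319)
318 = 256 + 32 + 16 + 8 + 4 + 2 in binary powers of 2.
So 2^318 ≡ 306 · 103 · 141 · 256 · 16 · 4 ≡ 212 (mod 319).
Since 212 ≠ 1, base 2 is a Fermat witness: 319 is composite.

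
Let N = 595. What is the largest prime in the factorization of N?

17

595 = 5 · 119
119 = 7 · 17
17 is prime.
So 595 = 5 · 7 · 17; the largest prime factor is 17.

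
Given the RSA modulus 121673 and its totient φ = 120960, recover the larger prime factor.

φ(n) = (p−1)(q−1) = n − (p+q) + 1, so p + q = 121673 − 120960 + 1 = 714.
p and q are the roots of t² − 714t + 121673 = 0.
Discriminant: 714² − 4·121673 = 509796 − 486692 = 23104; √23104 = 152.
q = (714 − 152)/2 = 281, p = (714 + 152)/2 = 433.
Check: 281 · 433 = 121673.

433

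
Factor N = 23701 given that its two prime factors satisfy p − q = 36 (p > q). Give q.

137

Since p = q + 36, we have 23701 = q(q + 36), so q² + 36q − 23701 = 0.
Discriminant: 36² + 4·23701 = 1296 + 94804 = 96100; √96100 = 310.
q = (−36 + 310)/2 = 137, and p = q + 36 = 173.
Check: 137 · 173 = 23701.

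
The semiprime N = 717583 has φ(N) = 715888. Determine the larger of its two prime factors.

887

φ(n) = (p−1)(q−1) = n − (p+q) + 1, so p + q = 717583 − 715888 + 1 = 1696.
p and q are the roots of t² − 1696t + 717583 = 0.
Discriminant: 1696² − 4·717583 = 2876416 − 2870332 = 6084; √6084 = 78.
q = (1696 − 78)/2 = 809, p = (1696 + 78)/2 = 887.
Check: 809 · 887 = 717583.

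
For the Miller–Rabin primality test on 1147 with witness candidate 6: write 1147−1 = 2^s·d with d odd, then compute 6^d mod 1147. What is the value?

154

1147 − 1 = 1146 = 2^1 · 573, so d = 573.
6^1 ≡ 6 (mod 1147)
6^2 ≡ 6^2 = 36 ≡ 36 (mod 1147)
6^4 ≡ 36^2 = 1296 ≡ 149 (mod 1147)
6^8 ≡ 149^2 = 22201 ≡ 408 (mod 1147)
6^16 ≡ 408^2 = 166464 ≡ 149 (mod 1147)
6^32 ≡ 149^2 = 22201 ≡ 408 (mod 1147)
6^64 ≡ 408^2 = 166464 ≡ 149 (mod 1147)
6^128 ≡ 149^2 = 22201 ≡ 408 (mod 1147)
6^256 ≡ 408^2 = 166464 ≡ 149 (mod 1147)
6^512 ≡ 149^2 = 22201 ≡ 408 (mod 1147)
573 = 512 + 32 + 16 + 8 + 4 + 1 in binary powers of 2.
So 6^573 ≡ 408 · 408 · 149 · 408 · 149 · 6 ≡ 154 (mod 1147).
Squaring chain: 154; never reaches −1, so base 6 is a Miller–Rabin witness that 1147 is composite.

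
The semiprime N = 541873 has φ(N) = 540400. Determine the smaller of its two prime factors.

φ(n) = (p−1)(q−1) = n − (p+q) + 1, so p + q = 541873 − 540400 + 1 = 1474.
p and q are the roots of t² − 1474t + 541873 = 0.
Discriminant: 1474² − 4·541873 = 2172676 − 2167492 = 5184; √5184 = 72.
q = (1474 − 72)/2 = 701, p = (1474 + 72)/2 = 773.
Check: 701 · 773 = 541873.

701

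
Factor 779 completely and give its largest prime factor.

41

779 = 19 · 41
41 is prime.
So 779 = 19 · 41; the largest prime factor is 41.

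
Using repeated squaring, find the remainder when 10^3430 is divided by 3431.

10^1 ≡ 10 (mod 3431)
10^2 ≡ 10^2 = 100 ≡ 100 (mod 3431)
10^4 ≡ 100^2 = 10000 ≡ 3138 (mod 3431)
10^8 ≡ 3138^2 = 9847044 ≡ 74 (mod 3431)
10^16 ≡ 74^2 = 5476 ≡ 2045 (mod 3431)
10^32 ≡ 2045^2 = 4182025 ≡ 3067 (mod 3431)
10^64 ≡ 3067^2 = 9406489 ≡ 2118 (mod 3431)
10^128 ≡ 2118^2 = 4485924 ≡ 1607 (mod 3431)
10^256 ≡ 1607^2 = 2582449 ≡ 2337 (mod 3431)
10^512 ≡ 2337^2 = 5461569 ≡ 2848 (mod 3431)
10^1024 ≡ 2848^2 = 8111104 ≡ 220 (mod 3431)
10^2048 ≡ 220^2 = 48400 ≡ 366 (mod 3431)
3430 = 2048 + 1024 + 256 + 64 + 32 + 4 + 2 in binary powers of 2.
So 10^3430 ≡ 366 · 220 · 2337 · 2118 · 3067 · 3138 · 100 ≡ 1068 (mod 3431).
Since 1068 ≠ 1, base 10 is a Fermat witness: 3431 is composite.

1068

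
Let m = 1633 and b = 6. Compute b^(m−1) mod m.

1549

6^1 ≡ 6 (mod 1633)
6^2 ≡ 6^2 = 36 ≡ 36 (mod 1633)
6^4 ≡ 36^2 = 1296 ≡ 1296 (mod 1633)
6^8 ≡ 1296^2 = 1679616 ≡ 892 (mod 1633)
6^16 ≡ 892^2 = 795664 ≡ 393 (mod 1633)
6^32 ≡ 393^2 = 154449 ≡ 947 (mod 1633)
6^64 ≡ 947^2 = 896809 ≡ 292 (mod 1633)
6^128 ≡ 292^2 = 85264 ≡ 348 (mod 1633)
6^256 ≡ 348^2 = 121104 ≡ 262 (mod 1633)
6^512 ≡ 262^2 = 68644 ≡ 58 (mod 1633)
6^1024 ≡ 58^2 = 3364 ≡ 98 (mod 1633)
1632 = 1024 + 512 + 64 + 32 in binary powers of 2.
So 6^1632 ≡ 98 · 58 · 292 · 947 ≡ 1549 (mod 1633).
Since 1549 ≠ 1, base 6 is a Fermat witness: 1633 is composite.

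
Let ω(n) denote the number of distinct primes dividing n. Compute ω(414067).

3

414067 = 19^2 · 1147
1147 = 31 · 37
414067 = 19^2 · 31 · 37, which has 3 distinct prime factors.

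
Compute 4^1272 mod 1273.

4^1 ≡ 4 (mod 1273)
4^2 ≡ 4^2 = 16 ≡ 16 (mod 1273)
4^4 ≡ 16^2 = 256 ≡ 256 (mod 1273)
4^8 ≡ 256^2 = 65536 ≡ 613 (mod 1273)
4^16 ≡ 613^2 = 375769 ≡ 234 (mod 1273)
4^32 ≡ 234^2 = 54756 ≡ 17 (mod 1273)
4^64 ≡ 17^2 = 289 ≡ 289 (mod 1273)
4^128 ≡ 289^2 = 83521 ≡ 776 (mod 1273)
4^256 ≡ 776^2 = 602176 ≡ 47 (mod 1273)
4^512 ≡ 47^2 = 2209 ≡ 936 (mod 1273)
4^1024 ≡ 936^2 = 876096 ≡ 272 (mod 1273)
1272 = 1024 + 128 + 64 + 32 + 16 + 8 in binary powers of 2.
So 4^1272 ≡ 272 · 776 · 289 · 17 · 234 · 613 ≡ 729 (mod 1273).
Since 729 ≠ 1, base 4 is a Fermat witness: 1273 is composite.

729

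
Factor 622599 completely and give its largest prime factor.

622599 = 3 · 207533
207533 = 37 · 5609
5609 = 71 · 79
79 is prime.
So 622599 = 3 · 37 · 71 · 79; the largest prime factor is 79.

79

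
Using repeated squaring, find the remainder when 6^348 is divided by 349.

1

6^1 ≡ 6 (mod 349)
6^2 ≡ 6^2 = 36 ≡ 36 (mod 349)
6^4 ≡ 36^2 = 1296 ≡ 249 (mod 349)
6^8 ≡ 249^2 = 62001 ≡ 228 (mod 349)
6^16 ≡ 228^2 = 51984 ≡ 332 (mod 349)
6^32 ≡ 332^2 = 110224 ≡ 289 (mod 349)
6^64 ≡ 289^2 = 83521 ≡ 110 (mod 349)
6^128 ≡ 110^2 = 12100 ≡ 234 (mod 349)
6^256 ≡ 234^2 = 54756 ≡ 312 (mod 349)
348 = 256 + 64 + 16 + 8 + 4 in binary powers of 2.
So 6^348 ≡ 312 · 110 · 332 · 228 · 249 ≡ 1 (mod 349).
Since the result is 1, base 6 gives no evidence that 349 is composite.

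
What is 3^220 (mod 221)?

55

3^1 ≡ 3 (mod 221)
3^2 ≡ 3^2 = 9 ≡ 9 (mod 221)
3^4 ≡ 9^2 = 81 ≡ 81 (mod 221)
3^8 ≡ 81^2 = 6561 ≡ 152 (mod 221)
3^16 ≡ 152^2 = 23104 ≡ 120 (mod 221)
3^32 ≡ 120^2 = 14400 ≡ 35 (mod 221)
3^64 ≡ 35^2 = 1225 ≡ 120 (mod 221)
3^128 ≡ 120^2 = 14400 ≡ 35 (mod 221)
220 = 128 + 64 + 16 + 8 + 4 in binary powers of 2.
So 3^220 ≡ 35 · 120 · 120 · 152 · 81 ≡ 55 (mod 221).
Since 55 ≠ 1, base 3 is a Fermat witness: 221 is composite.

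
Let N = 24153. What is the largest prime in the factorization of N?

97

24153 = 3 · 8051
8051 = 83 · 97
97 is prime.
So 24153 = 3 · 83 · 97; the largest prime factor is 97.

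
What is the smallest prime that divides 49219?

49219 is odd.
Digit sum 25, not divisible by 3.
Ends in 9: not divisible by 5.
7: 49219 = 7·7031 + 2
11: 49219 = 11·4474 + 5
13: 49219 = 13·3786 + 1
17: 49219 = 17·2895 + 4
19: 49219 = 19·2590 + 9
23: 49219 = 23·2139 + 22
29: 49219 = 29·1697 + 6
31: 49219 = 31·1587 + 22
37: 49219 = 37·1330 + 9
41: 49219 = 41·1200 + 19
43: 49219 = 43·1144 + 27
47: 49219 = 47·1047 + 10
53: 49219 = 53·928 + 35
59: 49219 = 59·834 + 13
61: 49219 = 61·806 + 53
67: 49219 = 67·734 + 41
71: 49219 = 71·693 + 16
73: 49219 = 73·674 + 17
79: 49219 = 79·623 + 2
83: 49219 = 83·593

83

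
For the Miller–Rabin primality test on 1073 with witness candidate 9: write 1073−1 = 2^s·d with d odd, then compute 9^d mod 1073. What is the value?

863

1073 − 1 = 1072 = 2^4 · 67, so d = 67.
9^1 ≡ 9 (mod 1073)
9^2 ≡ 9^2 = 81 ≡ 81 (mod 1073)
9^4 ≡ 81^2 = 6561 ≡ 123 (mod 1073)
9^8 ≡ 123^2 = 15129 ≡ 107 (mod 1073)
9^16 ≡ 107^2 = 11449 ≡ 719 (mod 1073)
9^32 ≡ 719^2 = 516961 ≡ 848 (mod 1073)
9^64 ≡ 848^2 = 719104 ≡ 194 (mod 1073)
67 = 64 + 2 + 1 in binary powers of 2.
So 9^67 ≡ 194 · 81 · 9 ≡ 863 (mod 1073).
Squaring chain: 863 → 107 → 719 → 848; never reaches −1, so base 9 is a Miller–Rabin witness that 1073 is composite.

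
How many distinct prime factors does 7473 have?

7473 = 3 · 2491
2491 = 47 · 53
7473 = 3 · 47 · 53, which has 3 distinct prime factors.

3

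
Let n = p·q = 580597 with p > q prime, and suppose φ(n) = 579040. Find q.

φ(n) = (p−1)(q−1) = n − (p+q) + 1, so p + q = 580597 − 579040 + 1 = 1558.
p and q are the roots of t² − 1558t + 580597 = 0.
Discriminant: 1558² − 4·580597 = 2427364 − 2322388 = 104976; √104976 = 324.
q = (1558 − 324)/2 = 617, p = (1558 + 324)/2 = 941.
Check: 617 · 941 = 580597.

617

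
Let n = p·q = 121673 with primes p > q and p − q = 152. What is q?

Since p = q + 152, we have 121673 = q(q + 152), so q² + 152q − 121673 = 0.
Discriminant: 152² + 4·121673 = 23104 + 486692 = 509796; √509796 = 714.
q = (−152 + 714)/2 = 281, and p = q + 152 = 433.
Check: 281 · 433 = 121673.

281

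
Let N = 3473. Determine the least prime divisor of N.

3473 is odd.
Digit sum 17, not divisible by 3.
Ends in 3: not divisible by 5.
7: 3473 = 7·496 + 1
11: 3473 = 11·315 + 8
13: 3473 = 13·267 + 2
17: 3473 = 17·204 + 5
19: 3473 = 19·182 + 15
23: 3473 = 23·151

23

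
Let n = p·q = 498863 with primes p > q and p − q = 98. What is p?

Since p = q + 98, we have 498863 = q(q + 98), so q² + 98q − 498863 = 0.
Discriminant: 98² + 4·498863 = 9604 + 1995452 = 2005056; √2005056 = 1416.
q = (−98 + 1416)/2 = 659, and p = q + 98 = 757.
Check: 659 · 757 = 498863.

757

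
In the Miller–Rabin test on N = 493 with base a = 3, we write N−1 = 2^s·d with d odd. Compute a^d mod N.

160

493 − 1 = 492 = 2^2 · 123, so d = 123.
3^1 ≡ 3 (mod 493)
3^2 ≡ 3^2 = 9 ≡ 9 (mod 493)
3^4 ≡ 9^2 = 81 ≡ 81 (mod 493)
3^8 ≡ 81^2 = 6561 ≡ 152 (mod 493)
3^16 ≡ 152^2 = 23104 ≡ 426 (mod 493)
3^32 ≡ 426^2 = 181476 ≡ 52 (mod 493)
3^64 ≡ 52^2 = 2704 ≡ 239 (mod 493)
123 = 64 + 32 + 16 + 8 + 2 + 1 in binary powers of 2.
So 3^123 ≡ 239 · 52 · 426 · 152 · 9 · 3 ≡ 160 (mod 493).
Squaring chain: 160 → 457; never reaches −1, so base 3 is a Miller–Rabin witness that 493 is composite.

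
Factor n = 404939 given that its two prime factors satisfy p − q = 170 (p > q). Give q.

557

Since p = q + 170, we have 404939 = q(q + 170), so q² + 170q − 404939 = 0.
Discriminant: 170² + 4·404939 = 28900 + 1619756 = 1648656; √1648656 = 1284.
q = (−170 + 1284)/2 = 557, and p = q + 170 = 727.
Check: 557 · 727 = 404939.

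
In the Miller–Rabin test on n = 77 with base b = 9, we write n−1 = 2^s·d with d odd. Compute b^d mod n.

16

77 − 1 = 76 = 2^2 · 19, so d = 19.
9^1 ≡ 9 (mod 77)
9^2 ≡ 9^2 = 81 ≡ 4 (mod 77)
9^4 ≡ 4^2 = 16 ≡ 16 (mod 77)
9^8 ≡ 16^2 = 256 ≡ 25 (mod 77)
9^16 ≡ 25^2 = 625 ≡ 9 (mod 77)
19 = 16 + 2 + 1 in binary powers of 2.
So 9^19 ≡ 9 · 4 · 9 ≡ 16 (mod 77).
Squaring chain: 16 → 25; never reaches −1, so base 9 is a Miller–Rabin witness that 77 is composite.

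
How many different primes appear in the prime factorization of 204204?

6

204204 = 2^2 · 51051
51051 = 3 · 17017
17017 = 7 · 2431
2431 = 11 · 221
221 = 13 · 17
204204 = 2^2 · 3 · 7 · 11 · 13 · 17, which has 6 distinct prime factors.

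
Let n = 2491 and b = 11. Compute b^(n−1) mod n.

11^1 ≡ 11 (mod 2491)
11^2 ≡ 11^2 = 121 ≡ 121 (mod 2491)
11^4 ≡ 121^2 = 14641 ≡ 2186 (mod 2491)
11^8 ≡ 2186^2 = 4778596 ≡ 858 (mod 2491)
11^16 ≡ 858^2 = 736164 ≡ 1319 (mod 2491)
11^32 ≡ 1319^2 = 1739761 ≡ 1043 (mod 2491)
11^64 ≡ 1043^2 = 1087849 ≡ 1773 (mod 2491)
11^128 ≡ 1773^2 = 3143529 ≡ 2378 (mod 2491)
11^256 ≡ 2378^2 = 5654884 ≡ 314 (mod 2491)
11^512 ≡ 314^2 = 98596 ≡ 1447 (mod 2491)
11^1024 ≡ 1447^2 = 2093809 ≡ 1369 (mod 2491)
11^2048 ≡ 1369^2 = 1874161 ≡ 929 (mod 2491)
2490 = 2048 + 256 + 128 + 32 + 16 + 8 + 2 in binary powers of 2.
So 11^2490 ≡ 929 · 314 · 2378 · 1043 · 1319 · 858 · 121 ≡ 1353 (mod 2491).
Since 1353 ≠ 1, base 11 is a Fermat witness: 2491 is composite.

1353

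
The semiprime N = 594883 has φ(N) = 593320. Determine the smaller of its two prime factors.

φ(n) = (p−1)(q−1) = n − (p+q) + 1, so p + q = 594883 − 593320 + 1 = 1564.
p and q are the roots of t² − 1564t + 594883 = 0.
Discriminant: 1564² − 4·594883 = 2446096 − 2379532 = 66564; √66564 = 258.
q = (1564 − 258)/2 = 653, p = (1564 + 258)/2 = 911.
Check: 653 · 911 = 594883.

653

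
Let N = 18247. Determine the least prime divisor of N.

71

18247 is odd.
Digit sum 22, not divisible by 3.
Ends in 7: not divisible by 5.
7: 18247 = 7·2606 + 5
11: 18247 = 11·1658 + 9
13: 18247 = 13·1403 + 8
17: 18247 = 17·1073 + 6
19: 18247 = 19·960 + 7
23: 18247 = 23·793 + 8
29: 18247 = 29·629 + 6
31: 18247 = 31·588 + 19
37: 18247 = 37·493 + 6
41: 18247 = 41·445 + 2
43: 18247 = 43·424 + 15
47: 18247 = 47·388 + 11
53: 18247 = 53·344 + 15
59: 18247 = 59·309 + 16
61: 18247 = 61·299 + 8
67: 18247 = 67·272 + 23
71: 18247 = 71·257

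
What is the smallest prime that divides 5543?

23

5543 is odd.
Digit sum 17, not divisible by 3.
Ends in 3: not divisible by 5.
7: 5543 = 7·791 + 6
11: 5543 = 11·503 + 10
13: 5543 = 13·426 + 5
17: 5543 = 17·326 + 1
19: 5543 = 19·291 + 14
23: 5543 = 23·241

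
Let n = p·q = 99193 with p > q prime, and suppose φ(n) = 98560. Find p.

353

φ(n) = (p−1)(q−1) = n − (p+q) + 1, so p + q = 99193 − 98560 + 1 = 634.
p and q are the roots of t² − 634t + 99193 = 0.
Discriminant: 634² − 4·99193 = 401956 − 396772 = 5184; √5184 = 72.
q = (634 − 72)/2 = 281, p = (634 + 72)/2 = 353.
Check: 281 · 353 = 99193.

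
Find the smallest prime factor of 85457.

85457 is odd.
Digit sum 29, not divisible by 3.
Ends in 7: not divisible by 5.
7: 85457 = 7·12208 + 1
11: 85457 = 11·7768 + 9
13: 85457 = 13·6573 + 8
17: 85457 = 17·5026 + 15
19: 85457 = 19·4497 + 14
23: 85457 = 23·3715 + 12
29: 85457 = 29·2946 + 23
31: 85457 = 31·2756 + 21
37: 85457 = 37·2309 + 24
41: 85457 = 41·2084 + 13
43: 85457 = 43·1987 + 16
47: 85457 = 47·1818 + 11
53: 85457 = 53·1612 + 21
59: 85457 = 59·1448 + 25
61: 85457 = 61·1400 + 57
67: 85457 = 67·1275 + 32
71: 85457 = 71·1203 + 44
73: 85457 = 73·1170 + 47
79: 85457 = 79·1081 + 58
83: 85457 = 83·1029 + 50
89: 85457 = 89·960 + 17
97: 85457 = 97·881

97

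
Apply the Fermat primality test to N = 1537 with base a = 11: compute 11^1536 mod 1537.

1022

11^1 ≡ 11 (mod 1537)
11^2 ≡ 11^2 = 121 ≡ 121 (mod 1537)
11^4 ≡ 121^2 = 14641 ≡ 808 (mod 1537)
11^8 ≡ 808^2 = 652864 ≡ 1176 (mod 1537)
11^16 ≡ 1176^2 = 1382976 ≡ 1213 (mod 1537)
11^32 ≡ 1213^2 = 1471369 ≡ 460 (mod 1537)
11^64 ≡ 460^2 = 211600 ≡ 1031 (mod 1537)
11^128 ≡ 1031^2 = 1062961 ≡ 894 (mod 1537)
11^256 ≡ 894^2 = 799236 ≡ 1533 (mod 1537)
11^512 ≡ 1533^2 = 2350089 ≡ 16 (mod 1537)
11^1024 ≡ 16^2 = 256 ≡ 256 (mod 1537)
1536 = 1024 + 512 in binary powers of 2.
So 11^1536 ≡ 256 · 16 ≡ 1022 (mod 1537).
Since 1022 ≠ 1, base 11 is a Fermat witness: 1537 is composite.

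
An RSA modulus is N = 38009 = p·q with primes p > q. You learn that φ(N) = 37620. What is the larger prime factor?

φ(n) = (p−1)(q−1) = n − (p+q) + 1, so p + q = 38009 − 37620 + 1 = 390.
p and q are the roots of t² − 390t + 38009 = 0.
Discriminant: 390² − 4·38009 = 152100 − 152036 = 64; √64 = 8.
q = (390 − 8)/2 = 191, p = (390 + 8)/2 = 199.
Check: 191 · 199 = 38009.

199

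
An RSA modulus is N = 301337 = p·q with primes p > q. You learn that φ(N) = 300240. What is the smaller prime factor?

φ(n) = (p−1)(q−1) = n − (p+q) + 1, so p + q = 301337 − 300240 + 1 = 1098.
p and q are the roots of t² − 1098t + 301337 = 0.
Discriminant: 1098² − 4·301337 = 1205604 − 1205348 = 256; √256 = 16.
q = (1098 − 16)/2 = 541, p = (1098 + 16)/2 = 557.
Check: 541 · 557 = 301337.

541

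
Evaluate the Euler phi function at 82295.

Factor: 82295 = 5 · 109 · 151.
φ(82295) = (5−1) · (109−1) · (151−1) = 4 · 108 · 150 = 64800.

64800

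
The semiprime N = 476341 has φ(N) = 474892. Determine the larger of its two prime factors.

φ(n) = (p−1)(q−1) = n − (p+q) + 1, so p + q = 476341 − 474892 + 1 = 1450.
p and q are the roots of t² − 1450t + 476341 = 0.
Discriminant: 1450² − 4·476341 = 2102500 − 1905364 = 197136; √197136 = 444.
q = (1450 − 444)/2 = 503, p = (1450 + 444)/2 = 947.
Check: 503 · 947 = 476341.

947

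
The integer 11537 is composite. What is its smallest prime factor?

11537 is odd.
Digit sum 17, not divisible by 3.
Ends in 7: not divisible by 5.
7: 11537 = 7·1648 + 1
11: 11537 = 11·1048 + 9
13: 11537 = 13·887 + 6
17: 11537 = 17·678 + 11
19: 11537 = 19·607 + 4
23: 11537 = 23·501 + 14
29: 11537 = 29·397 + 24
31: 11537 = 31·372 + 5
37: 11537 = 37·311 + 30
41: 11537 = 41·281 + 16
43: 11537 = 43·268 + 13
47: 11537 = 47·245 + 22
53: 11537 = 53·217 + 36
59: 11537 = 59·195 + 32
61: 11537 = 61·189 + 8
67: 11537 = 67·172 + 13
71: 11537 = 71·162 + 35
73: 11537 = 73·158 + 3
79: 11537 = 79·146 + 3
83: 11537 = 83·139

83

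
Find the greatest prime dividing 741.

19

741 = 3 · 247
247 = 13 · 19
19 is prime.
So 741 = 3 · 13 · 19; the largest prime factor is 19.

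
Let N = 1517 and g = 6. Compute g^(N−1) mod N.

6^1 ≡ 6 (mod 1517)
6^2 ≡ 6^2 = 36 ≡ 36 (mod 1517)
6^4 ≡ 36^2 = 1296 ≡ 1296 (mod 1517)
6^8 ≡ 1296^2 = 1679616 ≡ 297 (mod 1517)
6^16 ≡ 297^2 = 88209 ≡ 223 (mod 1517)
6^32 ≡ 223^2 = 49729 ≡ 1185 (mod 1517)
6^64 ≡ 1185^2 = 1404225 ≡ 1000 (mod 1517)
6^128 ≡ 1000^2 = 1000000 ≡ 297 (mod 1517)
6^256 ≡ 297^2 = 88209 ≡ 223 (mod 1517)
6^512 ≡ 223^2 = 49729 ≡ 1185 (mod 1517)
6^1024 ≡ 1185^2 = 1404225 ≡ 1000 (mod 1517)
1516 = 1024 + 256 + 128 + 64 + 32 + 8 + 4 in binary powers of 2.
So 6^1516 ≡ 1000 · 223 · 297 · 1000 · 1185 · 297 · 1296 ≡ 556 (mod 1517).
Since 556 ≠ 1, base 6 is a Fermat witness: 1517 is composite.

556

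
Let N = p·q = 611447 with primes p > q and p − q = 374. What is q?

617

Since p = q + 374, we have 611447 = q(q + 374), so q² + 374q − 611447 = 0.
Discriminant: 374² + 4·611447 = 139876 + 2445788 = 2585664; √2585664 = 1608.
q = (−374 + 1608)/2 = 617, and p = q + 374 = 991.
Check: 617 · 991 = 611447.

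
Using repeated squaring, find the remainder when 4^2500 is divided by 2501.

4^1 ≡ 4 (mod 2501)
4^2 ≡ 4^2 = 16 ≡ 16 (mod 2501)
4^4 ≡ 16^2 = 256 ≡ 256 (mod 2501)
4^8 ≡ 256^2 = 65536 ≡ 510 (mod 2501)
4^16 ≡ 510^2 = 260100 ≡ 2497 (mod 2501)
4^32 ≡ 2497^2 = 6235009 ≡ 16 (mod 2501)
4^64 ≡ 16^2 = 256 ≡ 256 (mod 2501)
4^128 ≡ 256^2 = 65536 ≡ 510 (mod 2501)
4^256 ≡ 510^2 = 260100 ≡ 2497 (mod 2501)
4^512 ≡ 2497^2 = 6235009 ≡ 16 (mod 2501)
4^1024 ≡ 16^2 = 256 ≡ 256 (mod 2501)
4^2048 ≡ 256^2 = 65536 ≡ 510 (mod 2501)
2500 = 2048 + 256 + 128 + 64 + 4 in binary powers of 2.
So 4^2500 ≡ 510 · 2497 · 510 · 256 · 256 ≡ 657 (mod 2501).
Since 657 ≠ 1, base 4 is a Fermat witness: 2501 is composite.

657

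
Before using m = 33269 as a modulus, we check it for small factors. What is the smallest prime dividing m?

33269 is odd.
Digit sum 23, not divisible by 3.
Ends in 9: not divisible by 5.
7: 33269 = 7·4752 + 5
11: 33269 = 11·3024 + 5
13: 33269 = 13·2559 + 2
17: 33269 = 17·1957

17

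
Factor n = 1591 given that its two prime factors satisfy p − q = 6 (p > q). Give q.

Since p = q + 6, we have 1591 = q(q + 6), so q² + 6q − 1591 = 0.
Discriminant: 6² + 4·1591 = 36 + 6364 = 6400; √6400 = 80.
q = (−6 + 80)/2 = 37, and p = q + 6 = 43.
Check: 37 · 43 = 1591.

37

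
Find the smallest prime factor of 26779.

61

26779 is odd.
Digit sum 31, not divisible by 3.
Ends in 9: not divisible by 5.
7: 26779 = 7·3825 + 4
11: 26779 = 11·2434 + 5
13: 26779 = 13·2059 + 12
17: 26779 = 17·1575 + 4
19: 26779 = 19·1409 + 8
23: 26779 = 23·1164 + 7
29: 26779 = 29·923 + 12
31: 26779 = 31·863 + 26
37: 26779 = 37·723 + 28
41: 26779 = 41·653 + 6
43: 26779 = 43·622 + 33
47: 26779 = 47·569 + 36
53: 26779 = 53·505 + 14
59: 26779 = 59·453 + 52
61: 26779 = 61·439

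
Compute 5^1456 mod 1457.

5^1 ≡ 5 (mod 1457)
5^2 ≡ 5^2 = 25 ≡ 25 (mod 1457)
5^4 ≡ 25^2 = 625 ≡ 625 (mod 1457)
5^8 ≡ 625^2 = 390625 ≡ 149 (mod 1457)
5^16 ≡ 149^2 = 22201 ≡ 346 (mod 1457)
5^32 ≡ 346^2 = 119716 ≡ 242 (mod 1457)
5^64 ≡ 242^2 = 58564 ≡ 284 (mod 1457)
5^128 ≡ 284^2 = 80656 ≡ 521 (mod 1457)
5^256 ≡ 521^2 = 271441 ≡ 439 (mod 1457)
5^512 ≡ 439^2 = 192721 ≡ 397 (mod 1457)
5^1024 ≡ 397^2 = 157609 ≡ 253 (mod 1457)
1456 = 1024 + 256 + 128 + 32 + 16 in binary powers of 2.
So 5^1456 ≡ 253 · 439 · 521 · 242 · 346 ≡ 36 (mod 1457).
Since 36 ≠ 1, base 5 is a Fermat witness: 1457 is composite.

36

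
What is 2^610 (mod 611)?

2^1 ≡ 2 (mod 611)
2^2 ≡ 2^2 = 4 ≡ 4 (mod 611)
2^4 ≡ 4^2 = 16 ≡ 16 (mod 611)
2^8 ≡ 16^2 = 256 ≡ 256 (mod 611)
2^16 ≡ 256^2 = 65536 ≡ 159 (mod 611)
2^32 ≡ 159^2 = 25281 ≡ 230 (mod 611)
2^64 ≡ 230^2 = 52900 ≡ 354 (mod 611)
2^128 ≡ 354^2 = 125316 ≡ 61 (mod 611)
2^256 ≡ 61^2 = 3721 ≡ 55 (mod 611)
2^512 ≡ 55^2 = 3025 ≡ 581 (mod 611)
610 = 512 + 64 + 32 + 2 in binary powers of 2.
So 2^610 ≡ 581 · 354 · 230 · 4 ≡ 101 (mod 611).
Since 101 ≠ 1, base 2 is a Fermat witness: 611 is composite.

101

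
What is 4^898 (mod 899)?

4^1 ≡ 4 (mod 899)
4^2 ≡ 4^2 = 16 ≡ 16 (mod 899)
4^4 ≡ 16^2 = 256 ≡ 256 (mod 899)
4^8 ≡ 256^2 = 65536 ≡ 808 (mod 899)
4^16 ≡ 808^2 = 652864 ≡ 190 (mod 899)
4^32 ≡ 190^2 = 36100 ≡ 140 (mod 899)
4^64 ≡ 140^2 = 19600 ≡ 721 (mod 899)
4^128 ≡ 721^2 = 519841 ≡ 219 (mod 899)
4^256 ≡ 219^2 = 47961 ≡ 314 (mod 899)
4^512 ≡ 314^2 = 98596 ≡ 605 (mod 899)
898 = 512 + 256 + 128 + 2 in binary powers of 2.
So 4^898 ≡ 605 · 314 · 219 · 16 ≡ 219 (mod 899).
Since 219 ≠ 1, base 4 is a Fermat witness: 899 is composite.

219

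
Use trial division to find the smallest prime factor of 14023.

14023 is odd.
Digit sum 10, not divisible by 3.
Ends in 3: not divisible by 5.
7: 14023 = 7·2003 + 2
11: 14023 = 11·1274 + 9
13: 14023 = 13·1078 + 9
17: 14023 = 17·824 + 15
19: 14023 = 19·738 + 1
23: 14023 = 23·609 + 16
29: 14023 = 29·483 + 16
31: 14023 = 31·452 + 11
37: 14023 = 37·379

37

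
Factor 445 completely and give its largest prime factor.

89

445 = 5 · 89
89 is prime.
So 445 = 5 · 89; the largest prime factor is 89.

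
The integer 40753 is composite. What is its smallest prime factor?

40753 is odd.
Digit sum 19, not divisible by 3.
Ends in 3: not divisible by 5.
7: 40753 = 7·5821 + 6
11: 40753 = 11·3704 + 9
13: 40753 = 13·3134 + 11
17: 40753 = 17·2397 + 4
19: 40753 = 19·2144 + 17
23: 40753 = 23·1771 + 20
29: 40753 = 29·1405 + 8
31: 40753 = 31·1314 + 19
37: 40753 = 37·1101 + 16
41: 40753 = 41·993 + 40
43: 40753 = 43·947 + 32
47: 40753 = 47·867 + 4
53: 40753 = 53·768 + 49
59: 40753 = 59·690 + 43
61: 40753 = 61·668 + 5
67: 40753 = 67·608 + 17
71: 40753 = 71·573 + 70
73: 40753 = 73·558 + 19
79: 40753 = 79·515 + 68
83: 40753 = 83·491

83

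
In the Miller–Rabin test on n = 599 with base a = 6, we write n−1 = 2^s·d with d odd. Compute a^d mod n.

599 − 1 = 598 = 2^1 · 299, so d = 299.
6^1 ≡ 6 (mod 599)
6^2 ≡ 6^2 = 36 ≡ 36 (mod 599)
6^4 ≡ 36^2 = 1296 ≡ 98 (mod 599)
6^8 ≡ 98^2 = 9604 ≡ 20 (mod 599)
6^16 ≡ 20^2 = 400 ≡ 400 (mod 599)
6^32 ≡ 400^2 = 160000 ≡ 67 (mod 599)
6^64 ≡ 67^2 = 4489 ≡ 296 (mod 599)
6^128 ≡ 296^2 = 87616 ≡ 162 (mod 599)
6^256 ≡ 162^2 = 26244 ≡ 487 (mod 599)
299 = 256 + 32 + 8 + 2 + 1 in binary powers of 2.
So 6^299 ≡ 487 · 67 · 20 · 36 · 6 ≡ 1 (mod 599).
Since 6^d ≡ 1 (mod 599), base 6 does not prove 599 composite.

1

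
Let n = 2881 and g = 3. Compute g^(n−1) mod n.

618

3^1 ≡ 3 (mod 2881)
3^2 ≡ 3^2 = 9 ≡ 9 (mod 2881)
3^4 ≡ 9^2 = 81 ≡ 81 (mod 2881)
3^8 ≡ 81^2 = 6561 ≡ 799 (mod 2881)
3^16 ≡ 799^2 = 638401 ≡ 1700 (mod 2881)
3^32 ≡ 1700^2 = 2890000 ≡ 357 (mod 2881)
3^64 ≡ 357^2 = 127449 ≡ 685 (mod 2881)
3^128 ≡ 685^2 = 469225 ≡ 2503 (mod 2881)
3^256 ≡ 2503^2 = 6265009 ≡ 1715 (mod 2881)
3^512 ≡ 1715^2 = 2941225 ≡ 2605 (mod 2881)
3^1024 ≡ 2605^2 = 6786025 ≡ 1270 (mod 2881)
3^2048 ≡ 1270^2 = 1612900 ≡ 2421 (mod 2881)
2880 = 2048 + 512 + 256 + 64 in binary powers of 2.
So 3^2880 ≡ 2421 · 2605 · 1715 · 685 ≡ 618 (mod 2881).
Since 618 ≠ 1, base 3 is a Fermat witness: 2881 is composite.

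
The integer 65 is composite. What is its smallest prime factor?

5

65 is odd.
Digit sum 11, not divisible by 3.
Ends in 5: divisible by 5.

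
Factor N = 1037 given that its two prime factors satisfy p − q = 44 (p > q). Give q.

Since p = q + 44, we have 1037 = q(q + 44), so q² + 44q − 1037 = 0.
Discriminant: 44² + 4·1037 = 1936 + 4148 = 6084; √6084 = 78.
q = (−44 + 78)/2 = 17, and p = q + 44 = 61.
Check: 17 · 61 = 1037.

17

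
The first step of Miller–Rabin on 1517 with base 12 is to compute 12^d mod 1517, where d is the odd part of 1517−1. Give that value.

345

1517 − 1 = 1516 = 2^2 · 379, so d = 379.
12^1 ≡ 12 (mod 1517)
12^2 ≡ 12^2 = 144 ≡ 144 (mod 1517)
12^4 ≡ 144^2 = 20736 ≡ 1015 (mod 1517)
12^8 ≡ 1015^2 = 1030225 ≡ 182 (mod 1517)
12^16 ≡ 182^2 = 33124 ≡ 1267 (mod 1517)
12^32 ≡ 1267^2 = 1605289 ≡ 303 (mod 1517)
12^64 ≡ 303^2 = 91809 ≡ 789 (mod 1517)
12^128 ≡ 789^2 = 622521 ≡ 551 (mod 1517)
12^256 ≡ 551^2 = 303601 ≡ 201 (mod 1517)
379 = 256 + 64 + 32 + 16 + 8 + 2 + 1 in binary powers of 2.
So 12^379 ≡ 201 · 789 · 303 · 1267 · 182 · 144 · 12 ≡ 345 (mod 1517).
Squaring chain: 345 → 699; never reaches −1, so base 12 is a Miller–Rabin witness that 1517 is composite.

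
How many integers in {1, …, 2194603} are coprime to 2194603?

2141184

Factor: 2194603 = 83 · 137 · 193.
φ(2194603) = (83−1) · (137−1) · (193−1) = 82 · 136 · 192 = 2141184.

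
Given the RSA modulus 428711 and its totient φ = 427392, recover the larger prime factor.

743

φ(n) = (p−1)(q−1) = n − (p+q) + 1, so p + q = 428711 − 427392 + 1 = 1320.
p and q are the roots of t² − 1320t + 428711 = 0.
Discriminant: 1320² − 4·428711 = 1742400 − 1714844 = 27556; √27556 = 166.
q = (1320 − 166)/2 = 577, p = (1320 + 166)/2 = 743.
Check: 577 · 743 = 428711.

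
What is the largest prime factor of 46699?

46699 = 17 · 2747
2747 = 41 · 67
67 is prime.
So 46699 = 17 · 41 · 67; the largest prime factor is 67.

67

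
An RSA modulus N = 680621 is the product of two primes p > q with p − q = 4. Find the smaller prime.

823

Since p = q + 4, we have 680621 = q(q + 4), so q² + 4q − 680621 = 0.
Discriminant: 4² + 4·680621 = 16 + 2722484 = 2722500; √2722500 = 1650.
q = (−4 + 1650)/2 = 823, and p = q + 4 = 827.
Check: 823 · 827 = 680621.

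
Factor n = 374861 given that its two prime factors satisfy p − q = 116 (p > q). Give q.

557

Since p = q + 116, we have 374861 = q(q + 116), so q² + 116q − 374861 = 0.
Discriminant: 116² + 4·374861 = 13456 + 1499444 = 1512900; √1512900 = 1230.
q = (−116 + 1230)/2 = 557, and p = q + 116 = 673.
Check: 557 · 673 = 374861.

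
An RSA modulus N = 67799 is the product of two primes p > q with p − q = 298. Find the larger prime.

Since p = q + 298, we have 67799 = q(q + 298), so q² + 298q − 67799 = 0.
Discriminant: 298² + 4·67799 = 88804 + 271196 = 360000; √360000 = 600.
q = (−298 + 600)/2 = 151, and p = q + 298 = 449.
Check: 151 · 449 = 67799.

449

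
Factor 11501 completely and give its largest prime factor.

53

11501 = 7 · 1643
1643 = 31 · 53
53 is prime.
So 11501 = 7 · 31 · 53; the largest prime factor is 53.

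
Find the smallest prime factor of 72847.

72847 is odd.
Digit sum 28, not divisible by 3.
Ends in 7: not divisible by 5.
7: 72847 = 7·10406 + 5
11: 72847 = 11·6622 + 5
13: 72847 = 13·5603 + 8
17: 72847 = 17·4285 + 2
19: 72847 = 19·3834 + 1
23: 72847 = 23·3167 + 6
29: 72847 = 29·2511 + 28
31: 72847 = 31·2349 + 28
37: 72847 = 37·1968 + 31
41: 72847 = 41·1776 + 31
43: 72847 = 43·1694 + 5
47: 72847 = 47·1549 + 44
53: 72847 = 53·1374 + 25
59: 72847 = 59·1234 + 41
61: 72847 = 61·1194 + 13
67: 72847 = 67·1087 + 18
71: 72847 = 71·1026 + 1
73: 72847 = 73·997 + 66
79: 72847 = 79·922 + 9
83: 72847 = 83·877 + 56
89: 72847 = 89·818 + 45
97: 72847 = 97·751

97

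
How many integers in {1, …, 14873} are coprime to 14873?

14628

Factor: 14873 = 107 · 139.
φ(14873) = (107−1) · (139−1) = 106 · 138 = 14628.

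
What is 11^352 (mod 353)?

1

11^1 ≡ 11 (mod 353)
11^2 ≡ 11^2 = 121 ≡ 121 (mod 353)
11^4 ≡ 121^2 = 14641 ≡ 168 (mod 353)
11^8 ≡ 168^2 = 28224 ≡ 337 (mod 353)
11^16 ≡ 337^2 = 113569 ≡ 256 (mod 353)
11^32 ≡ 256^2 = 65536 ≡ 231 (mod 353)
11^64 ≡ 231^2 = 53361 ≡ 58 (mod 353)
11^128 ≡ 58^2 = 3364 ≡ 187 (mod 353)
11^256 ≡ 187^2 = 34969 ≡ 22 (mod 353)
352 = 256 + 64 + 32 in binary powers of 2.
So 11^352 ≡ 22 · 58 · 231 ≡ 1 (mod 353).
Since the result is 1, base 11 gives no evidence that 353 is composite.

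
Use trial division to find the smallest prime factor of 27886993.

27886993 is odd.
Digit sum 52, not divisible by 3.
Ends in 3: not divisible by 5.
7: 27886993 = 7·3983856 + 1
11: 27886993 = 11·2535181 + 2
13: 27886993 = 13·2145153 + 4
17: 27886993 = 17·1640411 + 6
19: 27886993 = 19·1467736 + 9
23: 27886993 = 23·1212477 + 22
29: 27886993 = 29·961620 + 13
31: 27886993 = 31·899580 + 13
37: 27886993 = 37·753702 + 19
41: 27886993 = 41·680170 + 23
43: 27886993 = 43·648534 + 31
47: 27886993 = 47·593340 + 13
53: 27886993 = 53·526169 + 36
59: 27886993 = 59·472660 + 53
61: 27886993 = 61·457163 + 50
67: 27886993 = 67·416223 + 52
71: 27886993 = 71·392774 + 39
73: 27886993 = 73·382013 + 44
79: 27886993 = 79·352999 + 72
83: 27886993 = 83·335987 + 72
89: 27886993 = 89·313337

89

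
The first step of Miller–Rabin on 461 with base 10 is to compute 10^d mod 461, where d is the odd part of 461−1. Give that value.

461 − 1 = 460 = 2^2 · 115, so d = 115.
10^1 ≡ 10 (mod 461)
10^2 ≡ 10^2 = 100 ≡ 100 (mod 461)
10^4 ≡ 100^2 = 10000 ≡ 319 (mod 461)
10^8 ≡ 319^2 = 101761 ≡ 341 (mod 461)
10^16 ≡ 341^2 = 116281 ≡ 109 (mod 461)
10^32 ≡ 109^2 = 11881 ≡ 356 (mod 461)
10^64 ≡ 356^2 = 126736 ≡ 422 (mod 461)
115 = 64 + 32 + 16 + 2 + 1 in binary powers of 2.
So 10^115 ≡ 422 · 356 · 109 · 100 · 10 ≡ 48 (mod 461).
Squaring chain: 48 → 460; reaches −1, so base 10 does not prove 461 composite.

48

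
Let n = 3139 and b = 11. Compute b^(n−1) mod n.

1755

11^1 ≡ 11 (mod 3139)
11^2 ≡ 11^2 = 121 ≡ 121 (mod 3139)
11^4 ≡ 121^2 = 14641 ≡ 2085 (mod 3139)
11^8 ≡ 2085^2 = 4347225 ≡ 2849 (mod 3139)
11^16 ≡ 2849^2 = 8116801 ≡ 2486 (mod 3139)
11^32 ≡ 2486^2 = 6180196 ≡ 2644 (mod 3139)
11^64 ≡ 2644^2 = 6990736 ≡ 183 (mod 3139)
11^128 ≡ 183^2 = 33489 ≡ 2099 (mod 3139)
11^256 ≡ 2099^2 = 4405801 ≡ 1784 (mod 3139)
11^512 ≡ 1784^2 = 3182656 ≡ 2849 (mod 3139)
11^1024 ≡ 2849^2 = 8116801 ≡ 2486 (mod 3139)
11^2048 ≡ 2486^2 = 6180196 ≡ 2644 (mod 3139)
3138 = 2048 + 1024 + 64 + 2 in binary powers of 2.
So 11^3138 ≡ 2644 · 2486 · 183 · 121 ≡ 1755 (mod 3139).
Since 1755 ≠ 1, base 11 is a Fermat witness: 3139 is composite.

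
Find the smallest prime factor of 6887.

6887 is odd.
Digit sum 29, not divisible by 3.
Ends in 7: not divisible by 5.
7: 6887 = 7·983 + 6
11: 6887 = 11·626 + 1
13: 6887 = 13·529 + 10
17: 6887 = 17·405 + 2
19: 6887 = 19·362 + 9
23: 6887 = 23·299 + 10
29: 6887 = 29·237 + 14
31: 6887 = 31·222 + 5
37: 6887 = 37·186 + 5
41: 6887 = 41·167 + 40
43: 6887 = 43·160 + 7
47: 6887 = 47·146 + 25
53: 6887 = 53·129 + 50
59: 6887 = 59·116 + 43
61: 6887 = 61·112 + 55
67: 6887 = 67·102 + 53
71: 6887 = 71·97

71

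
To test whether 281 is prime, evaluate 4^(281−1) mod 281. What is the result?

4^1 ≡ 4 (mod 281)
4^2 ≡ 4^2 = 16 ≡ 16 (mod 281)
4^4 ≡ 16^2 = 256 ≡ 256 (mod 281)
4^8 ≡ 256^2 = 65536 ≡ 63 (mod 281)
4^16 ≡ 63^2 = 3969 ≡ 35 (mod 281)
4^32 ≡ 35^2 = 1225 ≡ 101 (mod 281)
4^64 ≡ 101^2 = 10201 ≡ 85 (mod 281)
4^128 ≡ 85^2 = 7225 ≡ 200 (mod 281)
4^256 ≡ 200^2 = 40000 ≡ 98 (mod 281)
280 = 256 + 16 + 8 in binary powers of 2.
So 4^280 ≡ 98 · 35 · 63 ≡ 1 (mod 281).
Since the result is 1, base 4 gives no evidence that 281 is composite.

1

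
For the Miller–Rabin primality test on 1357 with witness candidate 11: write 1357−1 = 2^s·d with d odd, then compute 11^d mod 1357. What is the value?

1357 − 1 = 1356 = 2^2 · 339, so d = 339.
11^1 ≡ 11 (mod 1357)
11^2 ≡ 11^2 = 121 ≡ 121 (mod 1357)
11^4 ≡ 121^2 = 14641 ≡ 1071 (mod 1357)
11^8 ≡ 1071^2 = 1147041 ≡ 376 (mod 1357)
11^16 ≡ 376^2 = 141376 ≡ 248 (mod 1357)
11^32 ≡ 248^2 = 61504 ≡ 439 (mod 1357)
11^64 ≡ 439^2 = 192721 ≡ 27 (mod 1357)
11^128 ≡ 27^2 = 729 ≡ 729 (mod 1357)
11^256 ≡ 729^2 = 531441 ≡ 854 (mod 1357)
339 = 256 + 64 + 16 + 2 + 1 in binary powers of 2.
So 11^339 ≡ 854 · 27 · 248 · 121 · 11 ≡ 364 (mod 1357).
Squaring chain: 364 → 867; never reaches −1, so base 11 is a Miller–Rabin witness that 1357 is composite.

364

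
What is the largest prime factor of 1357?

59

1357 = 23 · 59
59 is prime.
So 1357 = 23 · 59; the largest prime factor is 59.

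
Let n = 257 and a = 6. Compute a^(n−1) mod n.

1

6^1 ≡ 6 (mod 257)
6^2 ≡ 6^2 = 36 ≡ 36 (mod 257)
6^4 ≡ 36^2 = 1296 ≡ 11 (mod 257)
6^8 ≡ 11^2 = 121 ≡ 121 (mod 257)
6^16 ≡ 121^2 = 14641 ≡ 249 (mod 257)
6^32 ≡ 249^2 = 62001 ≡ 64 (mod 257)
6^64 ≡ 64^2 = 4096 ≡ 241 (mod 257)
6^128 ≡ 241^2 = 58081 ≡ 256 (mod 257)
6^256 ≡ 256^2 = 65536 ≡ 1 (mod 257)
256 = 256 in binary powers of 2.
So 6^256 ≡ 1 ≡ 1 (mod 257).
Since the result is 1, base 6 gives no evidence that 257 is composite.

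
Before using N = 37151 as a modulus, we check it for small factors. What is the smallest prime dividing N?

97

37151 is odd.
Digit sum 17, not divisible by 3.
Ends in 1: not divisible by 5.
7: 37151 = 7·5307 + 2
11: 37151 = 11·3377 + 4
13: 37151 = 13·2857 + 10
17: 37151 = 17·2185 + 6
19: 37151 = 19·1955 + 6
23: 37151 = 23·1615 + 6
29: 37151 = 29·1281 + 2
31: 37151 = 31·1198 + 13
37: 37151 = 37·1004 + 3
41: 37151 = 41·906 + 5
43: 37151 = 43·863 + 42
47: 37151 = 47·790 + 21
53: 37151 = 53·700 + 51
59: 37151 = 59·629 + 40
61: 37151 = 61·609 + 2
67: 37151 = 67·554 + 33
71: 37151 = 71·523 + 18
73: 37151 = 73·508 + 67
79: 37151 = 79·470 + 21
83: 37151 = 83·447 + 50
89: 37151 = 89·417 + 38
97: 37151 = 97·383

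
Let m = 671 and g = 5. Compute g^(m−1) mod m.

562

5^1 ≡ 5 (mod 671)
5^2 ≡ 5^2 = 25 ≡ 25 (mod 671)
5^4 ≡ 25^2 = 625 ≡ 625 (mod 671)
5^8 ≡ 625^2 = 390625 ≡ 103 (mod 671)
5^16 ≡ 103^2 = 10609 ≡ 544 (mod 671)
5^32 ≡ 544^2 = 295936 ≡ 25 (mod 671)
5^64 ≡ 25^2 = 625 ≡ 625 (mod 671)
5^128 ≡ 625^2 = 390625 ≡ 103 (mod 671)
5^256 ≡ 103^2 = 10609 ≡ 544 (mod 671)
5^512 ≡ 544^2 = 295936 ≡ 25 (mod 671)
670 = 512 + 128 + 16 + 8 + 4 + 2 in binary powers of 2.
So 5^670 ≡ 25 · 103 · 544 · 103 · 625 · 25 ≡ 562 (mod 671).
Since 562 ≠ 1, base 5 is a Fermat witness: 671 is composite.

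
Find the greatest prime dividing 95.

19

95 = 5 · 19
19 is prime.
So 95 = 5 · 19; the largest prime factor is 19.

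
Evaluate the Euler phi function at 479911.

456960

Factor: 479911 = 31 · 113 · 137.
φ(479911) = (31−1) · (113−1) · (137−1) = 30 · 112 · 136 = 456960.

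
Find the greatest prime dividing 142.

71

142 = 2 · 71
71 is prime.
So 142 = 2 · 71; the largest prime factor is 71.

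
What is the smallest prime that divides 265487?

19

265487 is odd.
Digit sum 32, not divisible by 3.
Ends in 7: not divisible by 5.
7: 265487 = 7·37926 + 5
11: 265487 = 11·24135 + 2
13: 265487 = 13·20422 + 1
17: 265487 = 17·15616 + 15
19: 265487 = 19·13973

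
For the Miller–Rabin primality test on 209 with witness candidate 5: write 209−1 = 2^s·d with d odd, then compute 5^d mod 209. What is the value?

169

209 − 1 = 208 = 2^4 · 13, so d = 13.
5^1 ≡ 5 (mod 209)
5^2 ≡ 5^2 = 25 ≡ 25 (mod 209)
5^4 ≡ 25^2 = 625 ≡ 207 (mod 209)
5^8 ≡ 207^2 = 42849 ≡ 4 (mod 209)
13 = 8 + 4 + 1 in binary powers of 2.
So 5^13 ≡ 4 · 207 · 5 ≡ 169 (mod 209).
Squaring chain: 169 → 137 → 168 → 9; never reaches −1, so base 5 is a Miller–Rabin witness that 209 is composite.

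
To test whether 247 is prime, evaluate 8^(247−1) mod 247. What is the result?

77

8^1 ≡ 8 (mod 247)
8^2 ≡ 8^2 = 64 ≡ 64 (mod 247)
8^4 ≡ 64^2 = 4096 ≡ 144 (mod 247)
8^8 ≡ 144^2 = 20736 ≡ 235 (mod 247)
8^16 ≡ 235^2 = 55225 ≡ 144 (mod 247)
8^32 ≡ 144^2 = 20736 ≡ 235 (mod 247)
8^64 ≡ 235^2 = 55225 ≡ 144 (mod 247)
8^128 ≡ 144^2 = 20736 ≡ 235 (mod 247)
246 = 128 + 64 + 32 + 16 + 4 + 2 in binary powers of 2.
So 8^246 ≡ 235 · 144 · 235 · 144 · 144 · 64 ≡ 77 (mod 247).
Since 77 ≠ 1, base 8 is a Fermat witness: 247 is composite.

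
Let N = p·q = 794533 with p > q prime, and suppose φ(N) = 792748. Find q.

839

φ(n) = (p−1)(q−1) = n − (p+q) + 1, so p + q = 794533 − 792748 + 1 = 1786.
p and q are the roots of t² − 1786t + 794533 = 0.
Discriminant: 1786² − 4·794533 = 3189796 − 3178132 = 11664; √11664 = 108.
q = (1786 − 108)/2 = 839, p = (1786 + 108)/2 = 947.
Check: 839 · 947 = 794533.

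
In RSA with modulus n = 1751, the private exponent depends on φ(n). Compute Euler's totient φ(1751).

1632

Factor: 1751 = 17 · 103.
φ(1751) = (17−1) · (103−1) = 16 · 102 = 1632.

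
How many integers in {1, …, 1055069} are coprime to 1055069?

Factor: 1055069 = 73 · 97 · 149.
φ(1055069) = (73−1) · (97−1) · (149−1) = 72 · 96 · 148 = 1022976.

1022976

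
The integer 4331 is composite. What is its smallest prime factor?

4331 is odd.
Digit sum 11, not divisible by 3.
Ends in 1: not divisible by 5.
7: 4331 = 7·618 + 5
11: 4331 = 11·393 + 8
13: 4331 = 13·333 + 2
17: 4331 = 17·254 + 13
19: 4331 = 19·227 + 18
23: 4331 = 23·188 + 7
29: 4331 = 29·149 + 10
31: 4331 = 31·139 + 22
37: 4331 = 37·117 + 2
41: 4331 = 41·105 + 26
43: 4331 = 43·100 + 31
47: 4331 = 47·92 + 7
53: 4331 = 53·81 + 38
59: 4331 = 59·73 + 24
61: 4331 = 61·71

61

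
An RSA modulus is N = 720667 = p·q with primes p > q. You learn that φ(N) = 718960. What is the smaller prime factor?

761

φ(n) = (p−1)(q−1) = n − (p+q) + 1, so p + q = 720667 − 718960 + 1 = 1708.
p and q are the roots of t² − 1708t + 720667 = 0.
Discriminant: 1708² − 4·720667 = 2917264 − 2882668 = 34596; √34596 = 186.
q = (1708 − 186)/2 = 761, p = (1708 + 186)/2 = 947.
Check: 761 · 947 = 720667.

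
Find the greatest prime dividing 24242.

31

24242 = 2 · 12121
12121 = 17 · 713
713 = 23 · 31
31 is prime.
So 24242 = 2 · 17 · 23 · 31; the largest prime factor is 31.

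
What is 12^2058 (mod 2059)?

1971

12^1 ≡ 12 (mod 2059)
12^2 ≡ 12^2 = 144 ≡ 144 (mod 2059)
12^4 ≡ 144^2 = 20736 ≡ 146 (mod 2059)
12^8 ≡ 146^2 = 21316 ≡ 726 (mod 2059)
12^16 ≡ 726^2 = 527076 ≡ 2031 (mod 2059)
12^32 ≡ 2031^2 = 4124961 ≡ 784 (mod 2059)
12^64 ≡ 784^2 = 614656 ≡ 1074 (mod 2059)
12^128 ≡ 1074^2 = 1153476 ≡ 436 (mod 2059)
12^256 ≡ 436^2 = 190096 ≡ 668 (mod 2059)
12^512 ≡ 668^2 = 446224 ≡ 1480 (mod 2059)
12^1024 ≡ 1480^2 = 2190400 ≡ 1683 (mod 2059)
12^2048 ≡ 1683^2 = 2832489 ≡ 1364 (mod 2059)
2058 = 2048 + 8 + 2 in binary powers of 2.
So 12^2058 ≡ 1364 · 726 · 144 ≡ 1971 (mod 2059).
Since 1971 ≠ 1, base 12 is a Fermat witness: 2059 is composite.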